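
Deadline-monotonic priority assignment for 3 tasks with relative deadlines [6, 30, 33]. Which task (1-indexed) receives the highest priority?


Sort tasks by relative deadline (ascending):
  Task 1: deadline = 6
  Task 2: deadline = 30
  Task 3: deadline = 33
Priority order (highest first): [1, 2, 3]
Highest priority task = 1

1


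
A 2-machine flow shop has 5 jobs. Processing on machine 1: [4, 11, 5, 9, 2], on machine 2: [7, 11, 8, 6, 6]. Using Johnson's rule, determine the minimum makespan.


Apply Johnson's rule:
  Group 1 (a <= b): [(5, 2, 6), (1, 4, 7), (3, 5, 8), (2, 11, 11)]
  Group 2 (a > b): [(4, 9, 6)]
Optimal job order: [5, 1, 3, 2, 4]
Schedule:
  Job 5: M1 done at 2, M2 done at 8
  Job 1: M1 done at 6, M2 done at 15
  Job 3: M1 done at 11, M2 done at 23
  Job 2: M1 done at 22, M2 done at 34
  Job 4: M1 done at 31, M2 done at 40
Makespan = 40

40


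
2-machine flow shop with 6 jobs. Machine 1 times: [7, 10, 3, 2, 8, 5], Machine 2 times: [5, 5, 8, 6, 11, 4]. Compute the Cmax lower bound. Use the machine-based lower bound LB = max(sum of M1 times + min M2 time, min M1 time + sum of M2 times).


LB1 = sum(M1 times) + min(M2 times) = 35 + 4 = 39
LB2 = min(M1 times) + sum(M2 times) = 2 + 39 = 41
Lower bound = max(LB1, LB2) = max(39, 41) = 41

41


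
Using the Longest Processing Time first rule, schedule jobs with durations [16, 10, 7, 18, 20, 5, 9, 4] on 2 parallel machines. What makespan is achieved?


Sort jobs in decreasing order (LPT): [20, 18, 16, 10, 9, 7, 5, 4]
Assign each job to the least loaded machine:
  Machine 1: jobs [20, 10, 9, 5], load = 44
  Machine 2: jobs [18, 16, 7, 4], load = 45
Makespan = max load = 45

45


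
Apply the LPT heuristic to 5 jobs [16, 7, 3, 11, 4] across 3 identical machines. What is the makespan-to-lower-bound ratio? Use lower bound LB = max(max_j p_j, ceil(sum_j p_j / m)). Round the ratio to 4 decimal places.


LPT order: [16, 11, 7, 4, 3]
Machine loads after assignment: [16, 14, 11]
LPT makespan = 16
Lower bound = max(max_job, ceil(total/3)) = max(16, 14) = 16
Ratio = 16 / 16 = 1.0

1.0


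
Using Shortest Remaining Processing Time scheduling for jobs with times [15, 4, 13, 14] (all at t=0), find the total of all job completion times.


Since all jobs arrive at t=0, SRPT equals SPT ordering.
SPT order: [4, 13, 14, 15]
Completion times:
  Job 1: p=4, C=4
  Job 2: p=13, C=17
  Job 3: p=14, C=31
  Job 4: p=15, C=46
Total completion time = 4 + 17 + 31 + 46 = 98

98


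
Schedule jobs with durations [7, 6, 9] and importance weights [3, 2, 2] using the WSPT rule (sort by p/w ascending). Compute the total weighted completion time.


Compute p/w ratios and sort ascending (WSPT): [(7, 3), (6, 2), (9, 2)]
Compute weighted completion times:
  Job (p=7,w=3): C=7, w*C=3*7=21
  Job (p=6,w=2): C=13, w*C=2*13=26
  Job (p=9,w=2): C=22, w*C=2*22=44
Total weighted completion time = 91

91


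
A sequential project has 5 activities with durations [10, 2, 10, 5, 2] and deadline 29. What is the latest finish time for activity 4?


LF(activity 4) = deadline - sum of successor durations
Successors: activities 5 through 5 with durations [2]
Sum of successor durations = 2
LF = 29 - 2 = 27

27


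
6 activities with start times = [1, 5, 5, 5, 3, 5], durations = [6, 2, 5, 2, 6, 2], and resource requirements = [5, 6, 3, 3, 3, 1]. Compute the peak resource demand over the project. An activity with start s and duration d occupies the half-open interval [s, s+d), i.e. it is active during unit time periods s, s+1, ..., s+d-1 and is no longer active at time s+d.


Each activity i is active on [start_i, start_i + duration_i).
Compute total resource usage per time slot:
  t=0: active resources = [], total = 0
  t=1: active resources = [5], total = 5
  t=2: active resources = [5], total = 5
  t=3: active resources = [5, 3], total = 8
  t=4: active resources = [5, 3], total = 8
  t=5: active resources = [5, 6, 3, 3, 3, 1], total = 21
  t=6: active resources = [5, 6, 3, 3, 3, 1], total = 21
  t=7: active resources = [3, 3], total = 6
  t=8: active resources = [3, 3], total = 6
  t=9: active resources = [3], total = 3
Peak resource demand = 21

21


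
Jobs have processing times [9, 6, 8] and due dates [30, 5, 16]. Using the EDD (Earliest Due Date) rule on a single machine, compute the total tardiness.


Sort by due date (EDD order): [(6, 5), (8, 16), (9, 30)]
Compute completion times and tardiness:
  Job 1: p=6, d=5, C=6, tardiness=max(0,6-5)=1
  Job 2: p=8, d=16, C=14, tardiness=max(0,14-16)=0
  Job 3: p=9, d=30, C=23, tardiness=max(0,23-30)=0
Total tardiness = 1

1


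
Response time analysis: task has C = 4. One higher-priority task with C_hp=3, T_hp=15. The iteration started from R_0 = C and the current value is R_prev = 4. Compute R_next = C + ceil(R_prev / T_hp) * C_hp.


R_next = C + ceil(R_prev / T_hp) * C_hp
ceil(4 / 15) = ceil(0.2667) = 1
Interference = 1 * 3 = 3
R_next = 4 + 3 = 7

7


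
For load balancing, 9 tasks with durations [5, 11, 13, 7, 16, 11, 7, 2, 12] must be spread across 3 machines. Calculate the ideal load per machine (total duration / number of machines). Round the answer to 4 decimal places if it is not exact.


Total processing time = 5 + 11 + 13 + 7 + 16 + 11 + 7 + 2 + 12 = 84
Number of machines = 3
Ideal balanced load = 84 / 3 = 28.0

28.0


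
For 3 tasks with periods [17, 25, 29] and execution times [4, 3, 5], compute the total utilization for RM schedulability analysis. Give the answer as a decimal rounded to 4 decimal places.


Compute individual utilizations (exact fractions):
  Task 1: C/T = 4/17 (approx. 0.2353)
  Task 2: C/T = 3/25 (approx. 0.12)
  Task 3: C/T = 5/29 (approx. 0.1724)
Total utilization U = 4/17 + 3/25 + 5/29 = 6504/12325
Rounded to 4 decimal places: U = 0.5277
RM (Liu & Layland) bound for 3 tasks = 0.779763; compare with U = 6504/12325 (approx. 0.527708)
U <= bound, so schedulable by RM sufficient condition.

0.5277


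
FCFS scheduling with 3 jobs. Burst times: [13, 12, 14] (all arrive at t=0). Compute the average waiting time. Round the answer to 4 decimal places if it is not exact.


FCFS order (as given): [13, 12, 14]
Waiting times:
  Job 1: wait = 0
  Job 2: wait = 13
  Job 3: wait = 25
Sum of waiting times = 38
Average waiting time = 38/3 = 12.6667

12.6667


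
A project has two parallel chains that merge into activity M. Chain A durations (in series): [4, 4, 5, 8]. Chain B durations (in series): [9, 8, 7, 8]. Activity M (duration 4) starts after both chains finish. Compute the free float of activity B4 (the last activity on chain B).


ES(B4) = sum of predecessors on chain B = 24
EF(B4) = ES + duration = 24 + 8 = 32
Successor of B4 is M. ES(M) = max(sum(A), sum(B)) = max(21, 32) = 32
Free float = ES(successor) - EF(current) = 32 - 32 = 0

0


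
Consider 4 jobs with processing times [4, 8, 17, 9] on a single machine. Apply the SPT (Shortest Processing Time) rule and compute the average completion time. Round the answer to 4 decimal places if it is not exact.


Sort jobs by processing time (SPT order): [4, 8, 9, 17]
Compute completion times sequentially:
  Job 1: processing = 4, completes at 4
  Job 2: processing = 8, completes at 12
  Job 3: processing = 9, completes at 21
  Job 4: processing = 17, completes at 38
Sum of completion times = 75
Average completion time = 75/4 = 18.75

18.75


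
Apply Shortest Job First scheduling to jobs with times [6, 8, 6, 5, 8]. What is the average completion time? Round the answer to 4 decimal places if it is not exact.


SJF order (ascending): [5, 6, 6, 8, 8]
Completion times:
  Job 1: burst=5, C=5
  Job 2: burst=6, C=11
  Job 3: burst=6, C=17
  Job 4: burst=8, C=25
  Job 5: burst=8, C=33
Average completion = 91/5 = 18.2

18.2


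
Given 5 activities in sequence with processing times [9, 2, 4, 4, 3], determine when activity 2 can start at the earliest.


Activity 2 starts after activities 1 through 1 complete.
Predecessor durations: [9]
ES = 9 = 9

9


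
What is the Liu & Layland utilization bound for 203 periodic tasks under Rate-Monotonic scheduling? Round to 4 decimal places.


Compute 2^(1/203) = 1.0034203542
Subtract 1: 1.0034203542 - 1 = 0.0034203542
Multiply by n: 203 * 0.0034203542 = 0.6943319026
Round to 4 dp: 0.6943

0.6943


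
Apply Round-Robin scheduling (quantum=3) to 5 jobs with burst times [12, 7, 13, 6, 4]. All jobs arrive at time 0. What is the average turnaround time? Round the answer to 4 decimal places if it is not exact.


Time quantum = 3
Execution trace:
  J1 runs 3 units, time = 3
  J2 runs 3 units, time = 6
  J3 runs 3 units, time = 9
  J4 runs 3 units, time = 12
  J5 runs 3 units, time = 15
  J1 runs 3 units, time = 18
  J2 runs 3 units, time = 21
  J3 runs 3 units, time = 24
  J4 runs 3 units, time = 27
  J5 runs 1 units, time = 28
  J1 runs 3 units, time = 31
  J2 runs 1 units, time = 32
  J3 runs 3 units, time = 35
  J1 runs 3 units, time = 38
  J3 runs 3 units, time = 41
  J3 runs 1 units, time = 42
Finish times: [38, 32, 42, 27, 28]
Average turnaround = 167/5 = 33.4

33.4


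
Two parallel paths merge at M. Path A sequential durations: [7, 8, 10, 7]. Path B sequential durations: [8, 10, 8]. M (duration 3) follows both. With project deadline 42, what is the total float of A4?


Forward pass: ES(A4) = sum of predecessors on chain A = 25
EF = ES + duration = 25 + 7 = 32
Backward pass: LF(M) = deadline = 42; LS(M) = 42 - 3 = 39
LF(A4) = LS(M) - sum(successors on chain A) = 39 - 0 = 39
LS = LF - duration = 39 - 7 = 32
Total float = LS - ES = 32 - 25 = 7

7


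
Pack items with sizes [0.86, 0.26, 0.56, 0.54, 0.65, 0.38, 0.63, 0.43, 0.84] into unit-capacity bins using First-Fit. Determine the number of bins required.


Place items sequentially using First-Fit:
  Item 0.86 -> new Bin 1
  Item 0.26 -> new Bin 2
  Item 0.56 -> Bin 2 (now 0.82)
  Item 0.54 -> new Bin 3
  Item 0.65 -> new Bin 4
  Item 0.38 -> Bin 3 (now 0.92)
  Item 0.63 -> new Bin 5
  Item 0.43 -> new Bin 6
  Item 0.84 -> new Bin 7
Total bins used = 7

7


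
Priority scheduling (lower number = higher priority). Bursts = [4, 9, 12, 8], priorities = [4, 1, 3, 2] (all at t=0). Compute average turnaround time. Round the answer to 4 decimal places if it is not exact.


Sort by priority (ascending = highest first):
Order: [(1, 9), (2, 8), (3, 12), (4, 4)]
Completion times:
  Priority 1, burst=9, C=9
  Priority 2, burst=8, C=17
  Priority 3, burst=12, C=29
  Priority 4, burst=4, C=33
Average turnaround = 88/4 = 22.0

22.0


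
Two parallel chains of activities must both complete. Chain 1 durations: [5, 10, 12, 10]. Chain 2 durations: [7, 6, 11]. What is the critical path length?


Path A total = 5 + 10 + 12 + 10 = 37
Path B total = 7 + 6 + 11 = 24
Critical path = longest path = max(37, 24) = 37

37


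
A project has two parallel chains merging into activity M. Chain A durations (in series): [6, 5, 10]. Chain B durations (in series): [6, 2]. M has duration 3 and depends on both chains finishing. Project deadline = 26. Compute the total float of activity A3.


Forward pass: ES(A3) = sum of predecessors on chain A = 11
EF = ES + duration = 11 + 10 = 21
Backward pass: LF(M) = deadline = 26; LS(M) = 26 - 3 = 23
LF(A3) = LS(M) - sum(successors on chain A) = 23 - 0 = 23
LS = LF - duration = 23 - 10 = 13
Total float = LS - ES = 13 - 11 = 2

2


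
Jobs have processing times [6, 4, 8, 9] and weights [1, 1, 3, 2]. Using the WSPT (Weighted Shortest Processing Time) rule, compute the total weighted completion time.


Compute p/w ratios and sort ascending (WSPT): [(8, 3), (4, 1), (9, 2), (6, 1)]
Compute weighted completion times:
  Job (p=8,w=3): C=8, w*C=3*8=24
  Job (p=4,w=1): C=12, w*C=1*12=12
  Job (p=9,w=2): C=21, w*C=2*21=42
  Job (p=6,w=1): C=27, w*C=1*27=27
Total weighted completion time = 105

105


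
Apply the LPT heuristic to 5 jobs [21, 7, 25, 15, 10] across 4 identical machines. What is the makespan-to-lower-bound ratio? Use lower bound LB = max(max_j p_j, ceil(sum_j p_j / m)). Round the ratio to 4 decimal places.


LPT order: [25, 21, 15, 10, 7]
Machine loads after assignment: [25, 21, 15, 17]
LPT makespan = 25
Lower bound = max(max_job, ceil(total/4)) = max(25, 20) = 25
Ratio = 25 / 25 = 1.0

1.0


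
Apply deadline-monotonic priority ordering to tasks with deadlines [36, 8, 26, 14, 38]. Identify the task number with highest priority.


Sort tasks by relative deadline (ascending):
  Task 2: deadline = 8
  Task 4: deadline = 14
  Task 3: deadline = 26
  Task 1: deadline = 36
  Task 5: deadline = 38
Priority order (highest first): [2, 4, 3, 1, 5]
Highest priority task = 2

2


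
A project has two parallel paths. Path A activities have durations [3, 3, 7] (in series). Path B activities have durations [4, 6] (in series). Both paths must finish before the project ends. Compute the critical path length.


Path A total = 3 + 3 + 7 = 13
Path B total = 4 + 6 = 10
Critical path = longest path = max(13, 10) = 13

13


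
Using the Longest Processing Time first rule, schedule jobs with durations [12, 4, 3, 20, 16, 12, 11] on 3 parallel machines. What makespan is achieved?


Sort jobs in decreasing order (LPT): [20, 16, 12, 12, 11, 4, 3]
Assign each job to the least loaded machine:
  Machine 1: jobs [20, 4, 3], load = 27
  Machine 2: jobs [16, 11], load = 27
  Machine 3: jobs [12, 12], load = 24
Makespan = max load = 27

27


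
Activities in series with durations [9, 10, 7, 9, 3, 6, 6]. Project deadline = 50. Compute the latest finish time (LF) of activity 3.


LF(activity 3) = deadline - sum of successor durations
Successors: activities 4 through 7 with durations [9, 3, 6, 6]
Sum of successor durations = 24
LF = 50 - 24 = 26

26


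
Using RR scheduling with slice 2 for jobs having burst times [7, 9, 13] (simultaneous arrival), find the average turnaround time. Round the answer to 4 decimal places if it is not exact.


Time quantum = 2
Execution trace:
  J1 runs 2 units, time = 2
  J2 runs 2 units, time = 4
  J3 runs 2 units, time = 6
  J1 runs 2 units, time = 8
  J2 runs 2 units, time = 10
  J3 runs 2 units, time = 12
  J1 runs 2 units, time = 14
  J2 runs 2 units, time = 16
  J3 runs 2 units, time = 18
  J1 runs 1 units, time = 19
  J2 runs 2 units, time = 21
  J3 runs 2 units, time = 23
  J2 runs 1 units, time = 24
  J3 runs 2 units, time = 26
  J3 runs 2 units, time = 28
  J3 runs 1 units, time = 29
Finish times: [19, 24, 29]
Average turnaround = 72/3 = 24.0

24.0


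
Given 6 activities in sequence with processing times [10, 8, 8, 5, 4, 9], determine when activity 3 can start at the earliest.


Activity 3 starts after activities 1 through 2 complete.
Predecessor durations: [10, 8]
ES = 10 + 8 = 18

18


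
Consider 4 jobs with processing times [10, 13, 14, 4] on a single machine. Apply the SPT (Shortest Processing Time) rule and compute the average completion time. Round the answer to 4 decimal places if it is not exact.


Sort jobs by processing time (SPT order): [4, 10, 13, 14]
Compute completion times sequentially:
  Job 1: processing = 4, completes at 4
  Job 2: processing = 10, completes at 14
  Job 3: processing = 13, completes at 27
  Job 4: processing = 14, completes at 41
Sum of completion times = 86
Average completion time = 86/4 = 21.5

21.5


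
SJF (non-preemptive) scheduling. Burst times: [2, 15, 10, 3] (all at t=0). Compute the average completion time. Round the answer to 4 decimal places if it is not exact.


SJF order (ascending): [2, 3, 10, 15]
Completion times:
  Job 1: burst=2, C=2
  Job 2: burst=3, C=5
  Job 3: burst=10, C=15
  Job 4: burst=15, C=30
Average completion = 52/4 = 13.0

13.0


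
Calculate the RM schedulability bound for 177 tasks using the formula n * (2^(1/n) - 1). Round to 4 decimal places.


Compute 2^(1/177) = 1.0039237636
Subtract 1: 1.0039237636 - 1 = 0.0039237636
Multiply by n: 177 * 0.0039237636 = 0.6945061572
Round to 4 dp: 0.6945

0.6945


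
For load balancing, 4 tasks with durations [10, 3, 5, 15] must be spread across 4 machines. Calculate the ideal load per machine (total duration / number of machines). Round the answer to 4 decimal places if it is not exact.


Total processing time = 10 + 3 + 5 + 15 = 33
Number of machines = 4
Ideal balanced load = 33 / 4 = 8.25

8.25


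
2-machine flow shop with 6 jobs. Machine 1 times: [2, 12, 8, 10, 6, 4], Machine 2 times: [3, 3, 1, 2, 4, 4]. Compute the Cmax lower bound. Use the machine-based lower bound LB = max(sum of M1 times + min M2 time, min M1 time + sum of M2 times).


LB1 = sum(M1 times) + min(M2 times) = 42 + 1 = 43
LB2 = min(M1 times) + sum(M2 times) = 2 + 17 = 19
Lower bound = max(LB1, LB2) = max(43, 19) = 43

43


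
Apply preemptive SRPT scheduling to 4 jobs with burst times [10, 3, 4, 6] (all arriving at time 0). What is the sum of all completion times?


Since all jobs arrive at t=0, SRPT equals SPT ordering.
SPT order: [3, 4, 6, 10]
Completion times:
  Job 1: p=3, C=3
  Job 2: p=4, C=7
  Job 3: p=6, C=13
  Job 4: p=10, C=23
Total completion time = 3 + 7 + 13 + 23 = 46

46


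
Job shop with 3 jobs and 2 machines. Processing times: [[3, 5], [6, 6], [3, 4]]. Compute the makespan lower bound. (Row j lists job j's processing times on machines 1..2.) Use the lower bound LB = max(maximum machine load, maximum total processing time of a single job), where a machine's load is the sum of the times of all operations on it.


Machine loads:
  Machine 1: 3 + 6 + 3 = 12
  Machine 2: 5 + 6 + 4 = 15
Max machine load = 15
Job totals:
  Job 1: 8
  Job 2: 12
  Job 3: 7
Max job total = 12
Lower bound = max(15, 12) = 15

15


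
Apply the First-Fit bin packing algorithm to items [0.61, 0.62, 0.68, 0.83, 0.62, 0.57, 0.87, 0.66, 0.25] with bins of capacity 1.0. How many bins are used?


Place items sequentially using First-Fit:
  Item 0.61 -> new Bin 1
  Item 0.62 -> new Bin 2
  Item 0.68 -> new Bin 3
  Item 0.83 -> new Bin 4
  Item 0.62 -> new Bin 5
  Item 0.57 -> new Bin 6
  Item 0.87 -> new Bin 7
  Item 0.66 -> new Bin 8
  Item 0.25 -> Bin 1 (now 0.86)
Total bins used = 8

8


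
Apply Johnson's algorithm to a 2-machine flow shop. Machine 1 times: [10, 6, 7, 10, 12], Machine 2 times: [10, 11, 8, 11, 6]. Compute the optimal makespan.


Apply Johnson's rule:
  Group 1 (a <= b): [(2, 6, 11), (3, 7, 8), (1, 10, 10), (4, 10, 11)]
  Group 2 (a > b): [(5, 12, 6)]
Optimal job order: [2, 3, 1, 4, 5]
Schedule:
  Job 2: M1 done at 6, M2 done at 17
  Job 3: M1 done at 13, M2 done at 25
  Job 1: M1 done at 23, M2 done at 35
  Job 4: M1 done at 33, M2 done at 46
  Job 5: M1 done at 45, M2 done at 52
Makespan = 52

52


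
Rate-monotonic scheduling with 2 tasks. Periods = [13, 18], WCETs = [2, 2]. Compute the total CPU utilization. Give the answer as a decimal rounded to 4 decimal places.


Compute individual utilizations (exact fractions):
  Task 1: C/T = 2/13 (approx. 0.1538)
  Task 2: C/T = 2/18 = 1/9 (approx. 0.1111)
Total utilization U = 2/13 + 1/9 = 31/117
Rounded to 4 decimal places: U = 0.2650
RM (Liu & Layland) bound for 2 tasks = 0.828427; compare with U = 31/117 (approx. 0.264957)
U <= bound, so schedulable by RM sufficient condition.

0.2650


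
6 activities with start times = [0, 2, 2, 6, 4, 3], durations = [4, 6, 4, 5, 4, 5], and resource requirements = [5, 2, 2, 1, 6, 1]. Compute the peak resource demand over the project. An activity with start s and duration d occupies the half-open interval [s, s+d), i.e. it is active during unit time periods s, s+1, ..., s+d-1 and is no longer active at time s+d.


Each activity i is active on [start_i, start_i + duration_i).
Compute total resource usage per time slot:
  t=0: active resources = [5], total = 5
  t=1: active resources = [5], total = 5
  t=2: active resources = [5, 2, 2], total = 9
  t=3: active resources = [5, 2, 2, 1], total = 10
  t=4: active resources = [2, 2, 6, 1], total = 11
  t=5: active resources = [2, 2, 6, 1], total = 11
  t=6: active resources = [2, 1, 6, 1], total = 10
  t=7: active resources = [2, 1, 6, 1], total = 10
  t=8: active resources = [1], total = 1
  t=9: active resources = [1], total = 1
  t=10: active resources = [1], total = 1
Peak resource demand = 11

11


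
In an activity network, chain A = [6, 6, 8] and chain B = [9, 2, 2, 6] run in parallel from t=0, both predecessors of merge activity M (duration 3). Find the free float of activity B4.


ES(B4) = sum of predecessors on chain B = 13
EF(B4) = ES + duration = 13 + 6 = 19
Successor of B4 is M. ES(M) = max(sum(A), sum(B)) = max(20, 19) = 20
Free float = ES(successor) - EF(current) = 20 - 19 = 1

1


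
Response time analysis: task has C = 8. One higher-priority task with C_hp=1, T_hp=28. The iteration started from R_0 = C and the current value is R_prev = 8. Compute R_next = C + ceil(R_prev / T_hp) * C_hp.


R_next = C + ceil(R_prev / T_hp) * C_hp
ceil(8 / 28) = ceil(0.2857) = 1
Interference = 1 * 1 = 1
R_next = 8 + 1 = 9

9


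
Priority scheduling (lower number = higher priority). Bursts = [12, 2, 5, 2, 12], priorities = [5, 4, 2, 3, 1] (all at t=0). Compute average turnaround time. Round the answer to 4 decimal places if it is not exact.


Sort by priority (ascending = highest first):
Order: [(1, 12), (2, 5), (3, 2), (4, 2), (5, 12)]
Completion times:
  Priority 1, burst=12, C=12
  Priority 2, burst=5, C=17
  Priority 3, burst=2, C=19
  Priority 4, burst=2, C=21
  Priority 5, burst=12, C=33
Average turnaround = 102/5 = 20.4

20.4


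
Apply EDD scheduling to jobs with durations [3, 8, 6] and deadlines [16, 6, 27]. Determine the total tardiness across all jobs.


Sort by due date (EDD order): [(8, 6), (3, 16), (6, 27)]
Compute completion times and tardiness:
  Job 1: p=8, d=6, C=8, tardiness=max(0,8-6)=2
  Job 2: p=3, d=16, C=11, tardiness=max(0,11-16)=0
  Job 3: p=6, d=27, C=17, tardiness=max(0,17-27)=0
Total tardiness = 2

2


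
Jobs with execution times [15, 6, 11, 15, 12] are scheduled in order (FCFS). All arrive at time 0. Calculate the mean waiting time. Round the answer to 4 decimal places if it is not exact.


FCFS order (as given): [15, 6, 11, 15, 12]
Waiting times:
  Job 1: wait = 0
  Job 2: wait = 15
  Job 3: wait = 21
  Job 4: wait = 32
  Job 5: wait = 47
Sum of waiting times = 115
Average waiting time = 115/5 = 23.0

23.0


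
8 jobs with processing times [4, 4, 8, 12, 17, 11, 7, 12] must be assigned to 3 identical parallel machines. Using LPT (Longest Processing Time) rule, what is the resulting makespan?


Sort jobs in decreasing order (LPT): [17, 12, 12, 11, 8, 7, 4, 4]
Assign each job to the least loaded machine:
  Machine 1: jobs [17, 7], load = 24
  Machine 2: jobs [12, 11, 4], load = 27
  Machine 3: jobs [12, 8, 4], load = 24
Makespan = max load = 27

27


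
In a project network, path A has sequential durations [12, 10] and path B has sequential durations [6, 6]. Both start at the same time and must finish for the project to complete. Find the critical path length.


Path A total = 12 + 10 = 22
Path B total = 6 + 6 = 12
Critical path = longest path = max(22, 12) = 22

22


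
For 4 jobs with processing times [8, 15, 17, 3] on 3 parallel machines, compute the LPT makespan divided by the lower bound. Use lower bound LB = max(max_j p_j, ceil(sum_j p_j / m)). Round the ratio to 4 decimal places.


LPT order: [17, 15, 8, 3]
Machine loads after assignment: [17, 15, 11]
LPT makespan = 17
Lower bound = max(max_job, ceil(total/3)) = max(17, 15) = 17
Ratio = 17 / 17 = 1.0

1.0


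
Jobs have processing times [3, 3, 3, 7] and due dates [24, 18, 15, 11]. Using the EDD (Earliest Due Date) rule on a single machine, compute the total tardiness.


Sort by due date (EDD order): [(7, 11), (3, 15), (3, 18), (3, 24)]
Compute completion times and tardiness:
  Job 1: p=7, d=11, C=7, tardiness=max(0,7-11)=0
  Job 2: p=3, d=15, C=10, tardiness=max(0,10-15)=0
  Job 3: p=3, d=18, C=13, tardiness=max(0,13-18)=0
  Job 4: p=3, d=24, C=16, tardiness=max(0,16-24)=0
Total tardiness = 0

0


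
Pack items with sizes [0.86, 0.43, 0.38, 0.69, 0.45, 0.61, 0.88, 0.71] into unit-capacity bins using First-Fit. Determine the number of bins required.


Place items sequentially using First-Fit:
  Item 0.86 -> new Bin 1
  Item 0.43 -> new Bin 2
  Item 0.38 -> Bin 2 (now 0.81)
  Item 0.69 -> new Bin 3
  Item 0.45 -> new Bin 4
  Item 0.61 -> new Bin 5
  Item 0.88 -> new Bin 6
  Item 0.71 -> new Bin 7
Total bins used = 7

7


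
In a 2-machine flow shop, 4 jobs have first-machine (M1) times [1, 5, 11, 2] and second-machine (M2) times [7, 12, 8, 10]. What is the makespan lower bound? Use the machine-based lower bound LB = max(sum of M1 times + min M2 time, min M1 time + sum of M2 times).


LB1 = sum(M1 times) + min(M2 times) = 19 + 7 = 26
LB2 = min(M1 times) + sum(M2 times) = 1 + 37 = 38
Lower bound = max(LB1, LB2) = max(26, 38) = 38

38


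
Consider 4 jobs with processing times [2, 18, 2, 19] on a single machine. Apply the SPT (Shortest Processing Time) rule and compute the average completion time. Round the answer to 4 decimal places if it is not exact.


Sort jobs by processing time (SPT order): [2, 2, 18, 19]
Compute completion times sequentially:
  Job 1: processing = 2, completes at 2
  Job 2: processing = 2, completes at 4
  Job 3: processing = 18, completes at 22
  Job 4: processing = 19, completes at 41
Sum of completion times = 69
Average completion time = 69/4 = 17.25

17.25


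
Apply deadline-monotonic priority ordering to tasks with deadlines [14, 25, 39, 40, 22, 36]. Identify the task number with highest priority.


Sort tasks by relative deadline (ascending):
  Task 1: deadline = 14
  Task 5: deadline = 22
  Task 2: deadline = 25
  Task 6: deadline = 36
  Task 3: deadline = 39
  Task 4: deadline = 40
Priority order (highest first): [1, 5, 2, 6, 3, 4]
Highest priority task = 1

1


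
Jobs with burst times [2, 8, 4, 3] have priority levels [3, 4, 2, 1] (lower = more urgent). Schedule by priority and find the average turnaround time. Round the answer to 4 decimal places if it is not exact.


Sort by priority (ascending = highest first):
Order: [(1, 3), (2, 4), (3, 2), (4, 8)]
Completion times:
  Priority 1, burst=3, C=3
  Priority 2, burst=4, C=7
  Priority 3, burst=2, C=9
  Priority 4, burst=8, C=17
Average turnaround = 36/4 = 9.0

9.0


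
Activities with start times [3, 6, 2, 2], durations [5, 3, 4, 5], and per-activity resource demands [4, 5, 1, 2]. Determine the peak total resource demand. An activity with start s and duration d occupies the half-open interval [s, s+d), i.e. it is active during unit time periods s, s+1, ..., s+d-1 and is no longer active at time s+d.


Each activity i is active on [start_i, start_i + duration_i).
Compute total resource usage per time slot:
  t=0: active resources = [], total = 0
  t=1: active resources = [], total = 0
  t=2: active resources = [1, 2], total = 3
  t=3: active resources = [4, 1, 2], total = 7
  t=4: active resources = [4, 1, 2], total = 7
  t=5: active resources = [4, 1, 2], total = 7
  t=6: active resources = [4, 5, 2], total = 11
  t=7: active resources = [4, 5], total = 9
  t=8: active resources = [5], total = 5
Peak resource demand = 11

11


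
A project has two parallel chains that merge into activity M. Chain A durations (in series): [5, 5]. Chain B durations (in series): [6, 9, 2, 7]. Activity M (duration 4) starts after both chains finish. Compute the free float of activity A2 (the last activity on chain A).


ES(A2) = sum of predecessors on chain A = 5
EF(A2) = ES + duration = 5 + 5 = 10
Successor of A2 is M. ES(M) = max(sum(A), sum(B)) = max(10, 24) = 24
Free float = ES(successor) - EF(current) = 24 - 10 = 14

14


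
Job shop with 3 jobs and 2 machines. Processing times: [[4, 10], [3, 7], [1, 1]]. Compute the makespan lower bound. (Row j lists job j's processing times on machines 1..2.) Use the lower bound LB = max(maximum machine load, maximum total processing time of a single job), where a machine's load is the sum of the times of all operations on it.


Machine loads:
  Machine 1: 4 + 3 + 1 = 8
  Machine 2: 10 + 7 + 1 = 18
Max machine load = 18
Job totals:
  Job 1: 14
  Job 2: 10
  Job 3: 2
Max job total = 14
Lower bound = max(18, 14) = 18

18


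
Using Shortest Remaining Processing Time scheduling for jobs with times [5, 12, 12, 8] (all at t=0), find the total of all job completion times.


Since all jobs arrive at t=0, SRPT equals SPT ordering.
SPT order: [5, 8, 12, 12]
Completion times:
  Job 1: p=5, C=5
  Job 2: p=8, C=13
  Job 3: p=12, C=25
  Job 4: p=12, C=37
Total completion time = 5 + 13 + 25 + 37 = 80

80


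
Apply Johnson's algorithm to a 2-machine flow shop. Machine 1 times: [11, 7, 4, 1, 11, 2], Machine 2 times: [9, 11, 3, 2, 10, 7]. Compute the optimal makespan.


Apply Johnson's rule:
  Group 1 (a <= b): [(4, 1, 2), (6, 2, 7), (2, 7, 11)]
  Group 2 (a > b): [(5, 11, 10), (1, 11, 9), (3, 4, 3)]
Optimal job order: [4, 6, 2, 5, 1, 3]
Schedule:
  Job 4: M1 done at 1, M2 done at 3
  Job 6: M1 done at 3, M2 done at 10
  Job 2: M1 done at 10, M2 done at 21
  Job 5: M1 done at 21, M2 done at 31
  Job 1: M1 done at 32, M2 done at 41
  Job 3: M1 done at 36, M2 done at 44
Makespan = 44

44


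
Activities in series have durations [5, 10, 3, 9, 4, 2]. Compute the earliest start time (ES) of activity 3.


Activity 3 starts after activities 1 through 2 complete.
Predecessor durations: [5, 10]
ES = 5 + 10 = 15

15


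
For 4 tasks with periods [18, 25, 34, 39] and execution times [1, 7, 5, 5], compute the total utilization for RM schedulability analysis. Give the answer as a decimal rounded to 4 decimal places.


Compute individual utilizations (exact fractions):
  Task 1: C/T = 1/18 (approx. 0.0556)
  Task 2: C/T = 7/25 (approx. 0.28)
  Task 3: C/T = 5/34 (approx. 0.1471)
  Task 4: C/T = 5/39 (approx. 0.1282)
Total utilization U = 1/18 + 7/25 + 5/34 + 5/39 = 30373/49725
Rounded to 4 decimal places: U = 0.6108
RM (Liu & Layland) bound for 4 tasks = 0.756828; compare with U = 30373/49725 (approx. 0.610820)
U <= bound, so schedulable by RM sufficient condition.

0.6108


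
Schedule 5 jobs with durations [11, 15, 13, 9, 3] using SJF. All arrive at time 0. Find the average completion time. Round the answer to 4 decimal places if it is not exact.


SJF order (ascending): [3, 9, 11, 13, 15]
Completion times:
  Job 1: burst=3, C=3
  Job 2: burst=9, C=12
  Job 3: burst=11, C=23
  Job 4: burst=13, C=36
  Job 5: burst=15, C=51
Average completion = 125/5 = 25.0

25.0


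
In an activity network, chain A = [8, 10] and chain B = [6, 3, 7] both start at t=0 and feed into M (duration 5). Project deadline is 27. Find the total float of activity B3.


Forward pass: ES(B3) = sum of predecessors on chain B = 9
EF = ES + duration = 9 + 7 = 16
Backward pass: LF(M) = deadline = 27; LS(M) = 27 - 5 = 22
LF(B3) = LS(M) - sum(successors on chain B) = 22 - 0 = 22
LS = LF - duration = 22 - 7 = 15
Total float = LS - ES = 15 - 9 = 6

6


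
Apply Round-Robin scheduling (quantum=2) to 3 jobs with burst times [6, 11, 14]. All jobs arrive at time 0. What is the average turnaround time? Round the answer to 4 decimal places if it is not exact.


Time quantum = 2
Execution trace:
  J1 runs 2 units, time = 2
  J2 runs 2 units, time = 4
  J3 runs 2 units, time = 6
  J1 runs 2 units, time = 8
  J2 runs 2 units, time = 10
  J3 runs 2 units, time = 12
  J1 runs 2 units, time = 14
  J2 runs 2 units, time = 16
  J3 runs 2 units, time = 18
  J2 runs 2 units, time = 20
  J3 runs 2 units, time = 22
  J2 runs 2 units, time = 24
  J3 runs 2 units, time = 26
  J2 runs 1 units, time = 27
  J3 runs 2 units, time = 29
  J3 runs 2 units, time = 31
Finish times: [14, 27, 31]
Average turnaround = 72/3 = 24.0

24.0


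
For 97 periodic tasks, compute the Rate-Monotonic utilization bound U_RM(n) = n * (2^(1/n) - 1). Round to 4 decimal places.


Compute 2^(1/97) = 1.0071714397
Subtract 1: 1.0071714397 - 1 = 0.0071714397
Multiply by n: 97 * 0.0071714397 = 0.6956296509
Round to 4 dp: 0.6956

0.6956


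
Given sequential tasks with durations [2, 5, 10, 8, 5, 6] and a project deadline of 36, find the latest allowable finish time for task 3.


LF(activity 3) = deadline - sum of successor durations
Successors: activities 4 through 6 with durations [8, 5, 6]
Sum of successor durations = 19
LF = 36 - 19 = 17

17


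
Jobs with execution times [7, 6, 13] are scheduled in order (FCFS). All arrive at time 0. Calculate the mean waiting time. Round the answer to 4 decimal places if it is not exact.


FCFS order (as given): [7, 6, 13]
Waiting times:
  Job 1: wait = 0
  Job 2: wait = 7
  Job 3: wait = 13
Sum of waiting times = 20
Average waiting time = 20/3 = 6.6667

6.6667


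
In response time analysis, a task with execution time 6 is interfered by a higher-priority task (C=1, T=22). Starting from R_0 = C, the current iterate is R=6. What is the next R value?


R_next = C + ceil(R_prev / T_hp) * C_hp
ceil(6 / 22) = ceil(0.2727) = 1
Interference = 1 * 1 = 1
R_next = 6 + 1 = 7

7


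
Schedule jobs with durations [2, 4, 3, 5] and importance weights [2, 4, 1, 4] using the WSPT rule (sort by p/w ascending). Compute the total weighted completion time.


Compute p/w ratios and sort ascending (WSPT): [(2, 2), (4, 4), (5, 4), (3, 1)]
Compute weighted completion times:
  Job (p=2,w=2): C=2, w*C=2*2=4
  Job (p=4,w=4): C=6, w*C=4*6=24
  Job (p=5,w=4): C=11, w*C=4*11=44
  Job (p=3,w=1): C=14, w*C=1*14=14
Total weighted completion time = 86

86


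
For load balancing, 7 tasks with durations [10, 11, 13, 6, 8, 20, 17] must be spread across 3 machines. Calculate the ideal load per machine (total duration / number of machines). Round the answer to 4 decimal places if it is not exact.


Total processing time = 10 + 11 + 13 + 6 + 8 + 20 + 17 = 85
Number of machines = 3
Ideal balanced load = 85 / 3 = 28.3333

28.3333


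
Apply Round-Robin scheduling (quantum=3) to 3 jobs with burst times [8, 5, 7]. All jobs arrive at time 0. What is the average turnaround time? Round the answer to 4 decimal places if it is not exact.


Time quantum = 3
Execution trace:
  J1 runs 3 units, time = 3
  J2 runs 3 units, time = 6
  J3 runs 3 units, time = 9
  J1 runs 3 units, time = 12
  J2 runs 2 units, time = 14
  J3 runs 3 units, time = 17
  J1 runs 2 units, time = 19
  J3 runs 1 units, time = 20
Finish times: [19, 14, 20]
Average turnaround = 53/3 = 17.6667

17.6667


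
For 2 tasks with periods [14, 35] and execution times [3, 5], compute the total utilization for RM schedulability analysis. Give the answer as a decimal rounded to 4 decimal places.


Compute individual utilizations (exact fractions):
  Task 1: C/T = 3/14 (approx. 0.2143)
  Task 2: C/T = 5/35 = 1/7 (approx. 0.1429)
Total utilization U = 3/14 + 1/7 = 5/14
Rounded to 4 decimal places: U = 0.3571
RM (Liu & Layland) bound for 2 tasks = 0.828427; compare with U = 5/14 (approx. 0.357143)
U <= bound, so schedulable by RM sufficient condition.

0.3571


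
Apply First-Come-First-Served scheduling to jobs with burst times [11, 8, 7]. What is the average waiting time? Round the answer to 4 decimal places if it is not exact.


FCFS order (as given): [11, 8, 7]
Waiting times:
  Job 1: wait = 0
  Job 2: wait = 11
  Job 3: wait = 19
Sum of waiting times = 30
Average waiting time = 30/3 = 10.0

10.0


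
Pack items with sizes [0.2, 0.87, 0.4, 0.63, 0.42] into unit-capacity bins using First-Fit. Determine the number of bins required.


Place items sequentially using First-Fit:
  Item 0.2 -> new Bin 1
  Item 0.87 -> new Bin 2
  Item 0.4 -> Bin 1 (now 0.6)
  Item 0.63 -> new Bin 3
  Item 0.42 -> new Bin 4
Total bins used = 4

4


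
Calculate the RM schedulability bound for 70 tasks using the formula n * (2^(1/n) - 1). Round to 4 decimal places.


Compute 2^(1/70) = 1.0099512906
Subtract 1: 1.0099512906 - 1 = 0.0099512906
Multiply by n: 70 * 0.0099512906 = 0.6965903420
Round to 4 dp: 0.6966

0.6966


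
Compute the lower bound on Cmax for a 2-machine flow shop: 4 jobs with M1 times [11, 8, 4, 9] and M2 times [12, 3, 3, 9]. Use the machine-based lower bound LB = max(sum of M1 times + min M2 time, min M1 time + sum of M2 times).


LB1 = sum(M1 times) + min(M2 times) = 32 + 3 = 35
LB2 = min(M1 times) + sum(M2 times) = 4 + 27 = 31
Lower bound = max(LB1, LB2) = max(35, 31) = 35

35


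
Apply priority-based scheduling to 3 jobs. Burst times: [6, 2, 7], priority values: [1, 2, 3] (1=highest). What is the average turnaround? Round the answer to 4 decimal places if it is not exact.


Sort by priority (ascending = highest first):
Order: [(1, 6), (2, 2), (3, 7)]
Completion times:
  Priority 1, burst=6, C=6
  Priority 2, burst=2, C=8
  Priority 3, burst=7, C=15
Average turnaround = 29/3 = 9.6667

9.6667


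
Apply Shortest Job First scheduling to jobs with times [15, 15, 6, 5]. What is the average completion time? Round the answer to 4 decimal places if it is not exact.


SJF order (ascending): [5, 6, 15, 15]
Completion times:
  Job 1: burst=5, C=5
  Job 2: burst=6, C=11
  Job 3: burst=15, C=26
  Job 4: burst=15, C=41
Average completion = 83/4 = 20.75

20.75


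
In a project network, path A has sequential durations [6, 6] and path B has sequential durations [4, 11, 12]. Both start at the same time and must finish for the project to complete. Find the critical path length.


Path A total = 6 + 6 = 12
Path B total = 4 + 11 + 12 = 27
Critical path = longest path = max(12, 27) = 27

27


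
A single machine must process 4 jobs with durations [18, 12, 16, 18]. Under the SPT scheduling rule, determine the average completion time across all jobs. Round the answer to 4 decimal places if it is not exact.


Sort jobs by processing time (SPT order): [12, 16, 18, 18]
Compute completion times sequentially:
  Job 1: processing = 12, completes at 12
  Job 2: processing = 16, completes at 28
  Job 3: processing = 18, completes at 46
  Job 4: processing = 18, completes at 64
Sum of completion times = 150
Average completion time = 150/4 = 37.5

37.5


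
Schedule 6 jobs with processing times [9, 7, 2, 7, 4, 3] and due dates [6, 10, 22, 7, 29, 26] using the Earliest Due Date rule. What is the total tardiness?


Sort by due date (EDD order): [(9, 6), (7, 7), (7, 10), (2, 22), (3, 26), (4, 29)]
Compute completion times and tardiness:
  Job 1: p=9, d=6, C=9, tardiness=max(0,9-6)=3
  Job 2: p=7, d=7, C=16, tardiness=max(0,16-7)=9
  Job 3: p=7, d=10, C=23, tardiness=max(0,23-10)=13
  Job 4: p=2, d=22, C=25, tardiness=max(0,25-22)=3
  Job 5: p=3, d=26, C=28, tardiness=max(0,28-26)=2
  Job 6: p=4, d=29, C=32, tardiness=max(0,32-29)=3
Total tardiness = 33

33


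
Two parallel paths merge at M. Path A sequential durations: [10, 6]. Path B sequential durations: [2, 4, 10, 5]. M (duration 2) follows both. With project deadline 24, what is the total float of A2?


Forward pass: ES(A2) = sum of predecessors on chain A = 10
EF = ES + duration = 10 + 6 = 16
Backward pass: LF(M) = deadline = 24; LS(M) = 24 - 2 = 22
LF(A2) = LS(M) - sum(successors on chain A) = 22 - 0 = 22
LS = LF - duration = 22 - 6 = 16
Total float = LS - ES = 16 - 10 = 6

6


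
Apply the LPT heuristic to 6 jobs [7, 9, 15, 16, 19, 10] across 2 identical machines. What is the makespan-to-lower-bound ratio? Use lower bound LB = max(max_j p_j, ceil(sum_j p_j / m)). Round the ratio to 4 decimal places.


LPT order: [19, 16, 15, 10, 9, 7]
Machine loads after assignment: [38, 38]
LPT makespan = 38
Lower bound = max(max_job, ceil(total/2)) = max(19, 38) = 38
Ratio = 38 / 38 = 1.0

1.0


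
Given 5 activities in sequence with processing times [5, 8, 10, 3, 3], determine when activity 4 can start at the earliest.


Activity 4 starts after activities 1 through 3 complete.
Predecessor durations: [5, 8, 10]
ES = 5 + 8 + 10 = 23

23


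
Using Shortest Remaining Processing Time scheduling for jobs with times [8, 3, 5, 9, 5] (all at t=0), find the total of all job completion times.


Since all jobs arrive at t=0, SRPT equals SPT ordering.
SPT order: [3, 5, 5, 8, 9]
Completion times:
  Job 1: p=3, C=3
  Job 2: p=5, C=8
  Job 3: p=5, C=13
  Job 4: p=8, C=21
  Job 5: p=9, C=30
Total completion time = 3 + 8 + 13 + 21 + 30 = 75

75
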